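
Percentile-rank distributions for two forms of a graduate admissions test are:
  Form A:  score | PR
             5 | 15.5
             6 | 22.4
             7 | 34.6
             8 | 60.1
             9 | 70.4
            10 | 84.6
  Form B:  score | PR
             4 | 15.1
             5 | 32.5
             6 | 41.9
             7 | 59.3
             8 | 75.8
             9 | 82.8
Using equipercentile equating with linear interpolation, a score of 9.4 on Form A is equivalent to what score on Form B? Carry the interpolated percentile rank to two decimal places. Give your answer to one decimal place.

8.0

PR of 9.4 on Form A: 70.4 + (9.4 − 9)/(10 − 9) × (84.6 − 70.4) = 76.08
On Form B, PR 76.08 falls between score 8 (PR 75.8) and 9 (PR 82.8).
Interpolate: 8 + (76.08 − 75.8)/(82.8 − 75.8) × (9 − 8) = 8.0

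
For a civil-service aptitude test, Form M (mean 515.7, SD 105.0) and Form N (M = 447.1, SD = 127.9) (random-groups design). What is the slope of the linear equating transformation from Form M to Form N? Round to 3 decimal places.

A = SD_Y / SD_X = 127.9 / 105.0 = 1.218

1.218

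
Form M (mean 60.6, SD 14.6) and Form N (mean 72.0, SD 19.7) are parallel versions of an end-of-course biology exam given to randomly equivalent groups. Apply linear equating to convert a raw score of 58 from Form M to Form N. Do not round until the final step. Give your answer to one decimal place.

Linear equating: y = (SD_Y/SD_X)(x − M_X) + M_Y
y = (19.7/14.6)(58 − 60.6) + 72.0
y = 1.349315 × -2.6 + 72.0 = -3.5082 + 72.0 = 68.5

68.5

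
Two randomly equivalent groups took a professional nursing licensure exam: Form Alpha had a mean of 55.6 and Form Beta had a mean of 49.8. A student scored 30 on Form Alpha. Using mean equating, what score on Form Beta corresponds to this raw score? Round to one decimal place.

24.2

Mean equating: y = x + (M_Y − M_X) = 30 + (49.8 − 55.6) = 24.2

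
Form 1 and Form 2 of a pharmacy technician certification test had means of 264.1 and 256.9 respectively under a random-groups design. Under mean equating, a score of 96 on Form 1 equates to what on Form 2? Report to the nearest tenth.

Mean equating: y = x + (M_Y − M_X) = 96 + (256.9 − 264.1) = 88.8

88.8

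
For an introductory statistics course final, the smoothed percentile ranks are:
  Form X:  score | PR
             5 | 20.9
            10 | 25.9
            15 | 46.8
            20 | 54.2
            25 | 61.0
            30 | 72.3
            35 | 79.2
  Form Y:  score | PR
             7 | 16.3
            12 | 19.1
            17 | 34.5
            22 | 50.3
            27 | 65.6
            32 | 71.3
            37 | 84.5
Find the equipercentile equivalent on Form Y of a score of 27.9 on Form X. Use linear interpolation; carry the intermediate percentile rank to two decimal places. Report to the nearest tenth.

28.7

PR of 27.9 on Form X: 61.0 + (27.9 − 25)/(30 − 25) × (72.3 − 61.0) = 67.55
On Form Y, PR 67.55 falls between score 27 (PR 65.6) and 32 (PR 71.3).
Interpolate: 27 + (67.55 − 65.6)/(71.3 − 65.6) × (32 − 27) = 28.7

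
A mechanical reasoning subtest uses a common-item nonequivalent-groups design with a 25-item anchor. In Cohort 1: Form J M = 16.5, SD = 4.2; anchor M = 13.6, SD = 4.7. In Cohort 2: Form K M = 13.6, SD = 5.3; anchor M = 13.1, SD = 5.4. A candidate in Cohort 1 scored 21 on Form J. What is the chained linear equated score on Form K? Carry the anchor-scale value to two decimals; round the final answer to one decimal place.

19.0

Form J → anchor (Cohort 1): v = (4.7/4.2)(21 − 16.5) + 13.6 = 18.64
anchor → Form K (Cohort 2): y = (5.3/5.4)(18.64 − 13.1) + 13.6 = 19.0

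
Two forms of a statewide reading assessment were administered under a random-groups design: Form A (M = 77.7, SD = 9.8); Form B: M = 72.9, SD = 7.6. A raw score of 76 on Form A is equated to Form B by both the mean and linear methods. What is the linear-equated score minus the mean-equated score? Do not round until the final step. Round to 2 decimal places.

0.38

Mean-equated: 76 + (72.9 − 77.7) = 71.20
Linear-equated: (7.6/9.8)(76 − 77.7) + 72.9 = 71.582
Difference = 71.582 − 71.20 = 0.38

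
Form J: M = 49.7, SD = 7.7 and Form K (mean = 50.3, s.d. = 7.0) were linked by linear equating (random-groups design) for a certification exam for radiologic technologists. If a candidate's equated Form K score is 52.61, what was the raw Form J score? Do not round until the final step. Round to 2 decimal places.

Invert y = (SD_Y/SD_X)(x − M_X) + M_Y:
x = (SD_X/SD_Y)(y − M_Y) + M_X = (7.7/7.0)(52.61 − 50.3) + 49.7
x = 1.100000 × 2.310 + 49.7 = 52.24

52.24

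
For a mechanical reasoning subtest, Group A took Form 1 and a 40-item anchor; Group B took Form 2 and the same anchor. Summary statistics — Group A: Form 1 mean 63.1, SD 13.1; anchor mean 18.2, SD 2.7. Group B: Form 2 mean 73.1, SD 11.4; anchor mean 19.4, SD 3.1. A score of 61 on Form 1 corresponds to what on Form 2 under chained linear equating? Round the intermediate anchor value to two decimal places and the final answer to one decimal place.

Form 1 → anchor (Group A): v = (2.7/13.1)(61 − 63.1) + 18.2 = 17.77
anchor → Form 2 (Group B): y = (11.4/3.1)(17.77 − 19.4) + 73.1 = 67.1

67.1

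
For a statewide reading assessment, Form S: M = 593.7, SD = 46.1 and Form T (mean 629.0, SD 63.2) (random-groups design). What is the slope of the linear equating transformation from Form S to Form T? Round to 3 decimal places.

1.371

A = SD_Y / SD_X = 63.2 / 46.1 = 1.371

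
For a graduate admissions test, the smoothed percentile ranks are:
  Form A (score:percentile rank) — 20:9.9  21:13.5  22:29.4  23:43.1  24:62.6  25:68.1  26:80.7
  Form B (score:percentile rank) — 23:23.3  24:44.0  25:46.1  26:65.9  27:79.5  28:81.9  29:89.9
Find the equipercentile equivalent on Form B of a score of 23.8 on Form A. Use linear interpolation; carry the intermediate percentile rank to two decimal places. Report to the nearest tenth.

25.6

PR of 23.8 on Form A: 43.1 + (23.8 − 23)/(24 − 23) × (62.6 − 43.1) = 58.70
On Form B, PR 58.70 falls between score 25 (PR 46.1) and 26 (PR 65.9).
Interpolate: 25 + (58.70 − 46.1)/(65.9 − 46.1) × (26 − 25) = 25.6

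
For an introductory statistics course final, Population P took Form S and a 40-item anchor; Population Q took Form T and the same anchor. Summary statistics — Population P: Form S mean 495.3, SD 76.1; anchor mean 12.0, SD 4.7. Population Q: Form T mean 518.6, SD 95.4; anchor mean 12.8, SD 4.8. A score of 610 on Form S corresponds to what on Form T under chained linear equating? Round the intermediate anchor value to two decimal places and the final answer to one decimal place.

Form S → anchor (Population P): v = (4.7/76.1)(610 − 495.3) + 12.0 = 19.08
anchor → Form T (Population Q): y = (95.4/4.8)(19.08 − 12.8) + 518.6 = 643.4

643.4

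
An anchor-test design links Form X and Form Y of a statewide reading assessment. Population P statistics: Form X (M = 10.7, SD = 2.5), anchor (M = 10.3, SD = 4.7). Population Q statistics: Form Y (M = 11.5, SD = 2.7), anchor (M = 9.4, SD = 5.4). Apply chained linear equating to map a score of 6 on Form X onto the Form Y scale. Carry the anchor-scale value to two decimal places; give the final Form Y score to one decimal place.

7.5

Form X → anchor (Population P): v = (4.7/2.5)(6 − 10.7) + 10.3 = 1.46
anchor → Form Y (Population Q): y = (2.7/5.4)(1.46 − 9.4) + 11.5 = 7.5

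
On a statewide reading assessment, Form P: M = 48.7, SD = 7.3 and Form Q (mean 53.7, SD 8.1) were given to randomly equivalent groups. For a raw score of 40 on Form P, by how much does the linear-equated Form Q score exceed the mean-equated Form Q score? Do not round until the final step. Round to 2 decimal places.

-0.95

Mean-equated: 40 + (53.7 − 48.7) = 45.00
Linear-equated: (8.1/7.3)(40 − 48.7) + 53.7 = 44.047
Difference = 44.047 − 45.00 = -0.95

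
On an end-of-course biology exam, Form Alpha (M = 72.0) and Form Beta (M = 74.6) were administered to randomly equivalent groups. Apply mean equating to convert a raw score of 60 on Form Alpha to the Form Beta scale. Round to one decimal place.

Mean equating: y = x + (M_Y − M_X) = 60 + (74.6 − 72.0) = 62.6

62.6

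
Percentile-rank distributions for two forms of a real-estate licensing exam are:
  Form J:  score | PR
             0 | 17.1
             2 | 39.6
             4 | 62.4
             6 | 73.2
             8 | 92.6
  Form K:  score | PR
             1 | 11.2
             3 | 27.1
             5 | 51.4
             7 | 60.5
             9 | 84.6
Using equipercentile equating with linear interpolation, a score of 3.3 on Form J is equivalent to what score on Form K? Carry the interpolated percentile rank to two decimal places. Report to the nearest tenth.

5.7

PR of 3.3 on Form J: 39.6 + (3.3 − 2)/(4 − 2) × (62.4 − 39.6) = 54.42
On Form K, PR 54.42 falls between score 5 (PR 51.4) and 7 (PR 60.5).
Interpolate: 5 + (54.42 − 51.4)/(60.5 − 51.4) × (7 − 5) = 5.7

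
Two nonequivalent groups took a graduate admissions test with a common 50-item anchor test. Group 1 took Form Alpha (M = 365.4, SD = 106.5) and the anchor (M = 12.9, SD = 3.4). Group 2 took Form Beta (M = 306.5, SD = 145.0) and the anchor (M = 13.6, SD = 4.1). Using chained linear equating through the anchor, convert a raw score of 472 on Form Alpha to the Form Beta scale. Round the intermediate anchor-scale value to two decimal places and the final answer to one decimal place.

402.0

Form Alpha → anchor (Group 1): v = (3.4/106.5)(472 − 365.4) + 12.9 = 16.30
anchor → Form Beta (Group 2): y = (145.0/4.1)(16.30 − 13.6) + 306.5 = 402.0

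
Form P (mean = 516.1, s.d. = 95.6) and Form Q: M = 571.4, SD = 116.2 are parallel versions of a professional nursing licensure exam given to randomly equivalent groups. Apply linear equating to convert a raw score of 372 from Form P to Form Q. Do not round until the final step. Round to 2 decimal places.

396.25

Linear equating: y = (SD_Y/SD_X)(x − M_X) + M_Y
y = (116.2/95.6)(372 − 516.1) + 571.4
y = 1.215481 × -144.1 + 571.4 = -175.1508 + 571.4 = 396.25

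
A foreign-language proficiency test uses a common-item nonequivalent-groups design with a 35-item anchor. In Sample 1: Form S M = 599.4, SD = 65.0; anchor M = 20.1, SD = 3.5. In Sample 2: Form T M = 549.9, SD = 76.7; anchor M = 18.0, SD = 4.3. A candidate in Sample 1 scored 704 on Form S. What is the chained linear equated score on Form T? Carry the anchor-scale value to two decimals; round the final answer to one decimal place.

Form S → anchor (Sample 1): v = (3.5/65.0)(704 − 599.4) + 20.1 = 25.73
anchor → Form T (Sample 2): y = (76.7/4.3)(25.73 − 18.0) + 549.9 = 687.8

687.8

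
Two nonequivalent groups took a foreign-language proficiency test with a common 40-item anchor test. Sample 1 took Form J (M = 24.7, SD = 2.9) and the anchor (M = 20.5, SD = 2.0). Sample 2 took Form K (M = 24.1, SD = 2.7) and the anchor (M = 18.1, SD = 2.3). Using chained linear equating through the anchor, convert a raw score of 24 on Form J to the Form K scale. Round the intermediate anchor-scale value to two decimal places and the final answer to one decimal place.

26.4

Form J → anchor (Sample 1): v = (2.0/2.9)(24 − 24.7) + 20.5 = 20.02
anchor → Form K (Sample 2): y = (2.7/2.3)(20.02 − 18.1) + 24.1 = 26.4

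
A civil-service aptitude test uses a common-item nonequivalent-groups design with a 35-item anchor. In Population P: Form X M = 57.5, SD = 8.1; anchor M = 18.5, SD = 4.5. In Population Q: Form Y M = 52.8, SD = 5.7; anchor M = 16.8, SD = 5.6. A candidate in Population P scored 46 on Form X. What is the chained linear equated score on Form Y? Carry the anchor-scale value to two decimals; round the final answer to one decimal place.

48.0

Form X → anchor (Population P): v = (4.5/8.1)(46 − 57.5) + 18.5 = 12.11
anchor → Form Y (Population Q): y = (5.7/5.6)(12.11 − 16.8) + 52.8 = 48.0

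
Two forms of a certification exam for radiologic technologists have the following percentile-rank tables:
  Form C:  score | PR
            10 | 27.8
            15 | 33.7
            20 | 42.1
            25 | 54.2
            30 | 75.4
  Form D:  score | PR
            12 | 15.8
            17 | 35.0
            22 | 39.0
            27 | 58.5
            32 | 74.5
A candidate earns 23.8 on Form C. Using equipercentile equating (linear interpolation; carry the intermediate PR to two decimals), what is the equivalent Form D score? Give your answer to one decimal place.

25.2

PR of 23.8 on Form C: 42.1 + (23.8 − 20)/(25 − 20) × (54.2 − 42.1) = 51.30
On Form D, PR 51.30 falls between score 22 (PR 39.0) and 27 (PR 58.5).
Interpolate: 22 + (51.30 − 39.0)/(58.5 − 39.0) × (27 − 22) = 25.2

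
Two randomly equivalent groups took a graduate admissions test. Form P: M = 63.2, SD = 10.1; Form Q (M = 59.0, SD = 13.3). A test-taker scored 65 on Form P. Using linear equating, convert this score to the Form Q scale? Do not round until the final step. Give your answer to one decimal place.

61.4

Linear equating: y = (SD_Y/SD_X)(x − M_X) + M_Y
y = (13.3/10.1)(65 − 63.2) + 59.0
y = 1.316832 × 1.8 + 59.0 = 2.3703 + 59.0 = 61.4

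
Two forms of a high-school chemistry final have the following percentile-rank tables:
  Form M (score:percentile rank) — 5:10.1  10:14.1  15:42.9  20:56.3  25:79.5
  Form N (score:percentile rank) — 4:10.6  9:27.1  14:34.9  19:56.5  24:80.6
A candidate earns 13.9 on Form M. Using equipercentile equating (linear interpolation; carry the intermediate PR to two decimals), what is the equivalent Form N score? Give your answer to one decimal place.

PR of 13.9 on Form M: 14.1 + (13.9 − 10)/(15 − 10) × (42.9 − 14.1) = 36.56
On Form N, PR 36.56 falls between score 14 (PR 34.9) and 19 (PR 56.5).
Interpolate: 14 + (36.56 − 34.9)/(56.5 − 34.9) × (19 − 14) = 14.4

14.4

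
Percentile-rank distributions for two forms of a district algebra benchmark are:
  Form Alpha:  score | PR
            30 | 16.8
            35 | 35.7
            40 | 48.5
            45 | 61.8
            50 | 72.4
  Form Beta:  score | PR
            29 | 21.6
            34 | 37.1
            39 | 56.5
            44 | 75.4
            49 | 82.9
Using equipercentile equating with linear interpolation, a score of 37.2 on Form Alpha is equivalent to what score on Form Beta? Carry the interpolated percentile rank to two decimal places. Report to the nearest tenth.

35.1

PR of 37.2 on Form Alpha: 35.7 + (37.2 − 35)/(40 − 35) × (48.5 − 35.7) = 41.33
On Form Beta, PR 41.33 falls between score 34 (PR 37.1) and 39 (PR 56.5).
Interpolate: 34 + (41.33 − 37.1)/(56.5 − 37.1) × (39 − 34) = 35.1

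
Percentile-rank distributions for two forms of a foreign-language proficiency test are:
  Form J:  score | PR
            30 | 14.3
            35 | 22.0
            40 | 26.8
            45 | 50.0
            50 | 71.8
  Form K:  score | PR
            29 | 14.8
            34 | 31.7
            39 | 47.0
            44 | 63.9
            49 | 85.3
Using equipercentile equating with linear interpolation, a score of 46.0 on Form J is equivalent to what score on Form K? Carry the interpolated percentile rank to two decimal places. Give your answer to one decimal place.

41.2

PR of 46.0 on Form J: 50.0 + (46.0 − 45)/(50 − 45) × (71.8 − 50.0) = 54.36
On Form K, PR 54.36 falls between score 39 (PR 47.0) and 44 (PR 63.9).
Interpolate: 39 + (54.36 − 47.0)/(63.9 − 47.0) × (44 − 39) = 41.2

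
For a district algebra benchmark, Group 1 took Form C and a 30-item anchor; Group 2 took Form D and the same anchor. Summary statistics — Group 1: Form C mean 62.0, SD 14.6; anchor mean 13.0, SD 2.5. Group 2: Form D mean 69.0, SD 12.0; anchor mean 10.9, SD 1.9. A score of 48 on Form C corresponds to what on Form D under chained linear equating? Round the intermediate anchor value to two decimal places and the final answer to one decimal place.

Form C → anchor (Group 1): v = (2.5/14.6)(48 − 62.0) + 13.0 = 10.60
anchor → Form D (Group 2): y = (12.0/1.9)(10.60 − 10.9) + 69.0 = 67.1

67.1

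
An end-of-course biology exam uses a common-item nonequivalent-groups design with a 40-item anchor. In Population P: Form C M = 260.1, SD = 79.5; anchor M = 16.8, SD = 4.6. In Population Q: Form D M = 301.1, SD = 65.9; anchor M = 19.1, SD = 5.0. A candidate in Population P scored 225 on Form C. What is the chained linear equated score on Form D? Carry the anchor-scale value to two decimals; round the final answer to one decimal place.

244.0

Form C → anchor (Population P): v = (4.6/79.5)(225 − 260.1) + 16.8 = 14.77
anchor → Form D (Population Q): y = (65.9/5.0)(14.77 − 19.1) + 301.1 = 244.0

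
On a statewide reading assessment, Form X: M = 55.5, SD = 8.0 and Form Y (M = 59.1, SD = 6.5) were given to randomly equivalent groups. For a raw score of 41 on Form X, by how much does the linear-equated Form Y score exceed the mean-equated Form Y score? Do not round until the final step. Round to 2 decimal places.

Mean-equated: 41 + (59.1 − 55.5) = 44.60
Linear-equated: (6.5/8.0)(41 − 55.5) + 59.1 = 47.319
Difference = 47.319 − 44.60 = 2.72

2.72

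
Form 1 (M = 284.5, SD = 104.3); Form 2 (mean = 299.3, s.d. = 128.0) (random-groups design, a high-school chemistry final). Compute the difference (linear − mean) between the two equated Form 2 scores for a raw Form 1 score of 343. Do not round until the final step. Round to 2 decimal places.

Mean-equated: 343 + (299.3 − 284.5) = 357.80
Linear-equated: (128.0/104.3)(343 − 284.5) + 299.3 = 371.093
Difference = 371.093 − 357.80 = 13.29

13.29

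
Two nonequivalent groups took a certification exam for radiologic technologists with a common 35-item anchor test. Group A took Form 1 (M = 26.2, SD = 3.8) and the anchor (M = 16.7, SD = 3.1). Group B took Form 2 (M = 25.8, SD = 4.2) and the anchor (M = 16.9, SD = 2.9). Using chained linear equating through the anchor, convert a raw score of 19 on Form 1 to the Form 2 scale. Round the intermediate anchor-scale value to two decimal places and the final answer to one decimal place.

Form 1 → anchor (Group A): v = (3.1/3.8)(19 − 26.2) + 16.7 = 10.83
anchor → Form 2 (Group B): y = (4.2/2.9)(10.83 − 16.9) + 25.8 = 17.0

17.0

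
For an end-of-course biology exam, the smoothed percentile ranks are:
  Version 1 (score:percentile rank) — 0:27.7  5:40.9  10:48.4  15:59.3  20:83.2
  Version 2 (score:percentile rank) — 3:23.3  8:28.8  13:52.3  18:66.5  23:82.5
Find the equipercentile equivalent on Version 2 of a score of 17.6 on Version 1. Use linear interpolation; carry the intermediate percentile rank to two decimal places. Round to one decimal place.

PR of 17.6 on Version 1: 59.3 + (17.6 − 15)/(20 − 15) × (83.2 − 59.3) = 71.73
On Version 2, PR 71.73 falls between score 18 (PR 66.5) and 23 (PR 82.5).
Interpolate: 18 + (71.73 − 66.5)/(82.5 − 66.5) × (23 − 18) = 19.6

19.6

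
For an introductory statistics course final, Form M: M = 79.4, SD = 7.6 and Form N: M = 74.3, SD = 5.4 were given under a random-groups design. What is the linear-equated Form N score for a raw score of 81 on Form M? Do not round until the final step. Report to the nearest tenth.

Linear equating: y = (SD_Y/SD_X)(x − M_X) + M_Y
y = (5.4/7.6)(81 − 79.4) + 74.3
y = 0.710526 × 1.6 + 74.3 = 1.1368 + 74.3 = 75.4

75.4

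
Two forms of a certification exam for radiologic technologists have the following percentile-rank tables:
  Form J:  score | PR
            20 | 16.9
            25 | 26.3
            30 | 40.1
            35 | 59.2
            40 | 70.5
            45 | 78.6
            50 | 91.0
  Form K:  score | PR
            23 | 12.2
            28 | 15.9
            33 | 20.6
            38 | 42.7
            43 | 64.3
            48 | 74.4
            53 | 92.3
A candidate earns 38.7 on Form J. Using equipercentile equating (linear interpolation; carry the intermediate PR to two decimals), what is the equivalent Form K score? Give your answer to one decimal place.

PR of 38.7 on Form J: 59.2 + (38.7 − 35)/(40 − 35) × (70.5 − 59.2) = 67.56
On Form K, PR 67.56 falls between score 43 (PR 64.3) and 48 (PR 74.4).
Interpolate: 43 + (67.56 − 64.3)/(74.4 − 64.3) × (48 − 43) = 44.6

44.6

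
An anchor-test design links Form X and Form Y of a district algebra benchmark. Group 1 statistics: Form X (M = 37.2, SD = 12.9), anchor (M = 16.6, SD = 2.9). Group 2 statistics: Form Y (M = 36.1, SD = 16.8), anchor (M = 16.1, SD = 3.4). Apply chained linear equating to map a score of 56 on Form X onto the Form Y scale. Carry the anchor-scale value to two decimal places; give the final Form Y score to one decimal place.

Form X → anchor (Group 1): v = (2.9/12.9)(56 − 37.2) + 16.6 = 20.83
anchor → Form Y (Group 2): y = (16.8/3.4)(20.83 − 16.1) + 36.1 = 59.5

59.5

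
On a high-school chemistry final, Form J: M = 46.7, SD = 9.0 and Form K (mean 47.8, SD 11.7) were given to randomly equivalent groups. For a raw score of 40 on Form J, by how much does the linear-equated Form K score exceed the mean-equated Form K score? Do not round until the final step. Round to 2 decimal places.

-2.01

Mean-equated: 40 + (47.8 − 46.7) = 41.10
Linear-equated: (11.7/9.0)(40 − 46.7) + 47.8 = 39.090
Difference = 39.090 − 41.10 = -2.01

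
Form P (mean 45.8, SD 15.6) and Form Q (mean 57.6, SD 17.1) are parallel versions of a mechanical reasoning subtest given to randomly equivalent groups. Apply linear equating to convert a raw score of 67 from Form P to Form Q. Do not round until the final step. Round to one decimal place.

80.8

Linear equating: y = (SD_Y/SD_X)(x − M_X) + M_Y
y = (17.1/15.6)(67 − 45.8) + 57.6
y = 1.096154 × 21.2 + 57.6 = 23.2385 + 57.6 = 80.8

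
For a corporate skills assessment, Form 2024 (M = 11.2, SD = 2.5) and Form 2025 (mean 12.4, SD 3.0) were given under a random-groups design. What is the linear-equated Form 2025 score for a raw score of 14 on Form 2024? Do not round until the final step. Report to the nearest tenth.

15.8

Linear equating: y = (SD_Y/SD_X)(x − M_X) + M_Y
y = (3.0/2.5)(14 − 11.2) + 12.4
y = 1.200000 × 2.8 + 12.4 = 3.3600 + 12.4 = 15.8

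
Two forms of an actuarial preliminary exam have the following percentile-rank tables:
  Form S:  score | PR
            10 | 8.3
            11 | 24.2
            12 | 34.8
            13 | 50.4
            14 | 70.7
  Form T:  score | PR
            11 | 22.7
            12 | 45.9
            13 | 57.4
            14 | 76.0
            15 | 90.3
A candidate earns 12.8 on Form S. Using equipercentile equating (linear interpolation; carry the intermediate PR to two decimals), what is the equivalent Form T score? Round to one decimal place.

PR of 12.8 on Form S: 34.8 + (12.8 − 12)/(13 − 12) × (50.4 − 34.8) = 47.28
On Form T, PR 47.28 falls between score 12 (PR 45.9) and 13 (PR 57.4).
Interpolate: 12 + (47.28 − 45.9)/(57.4 − 45.9) × (13 − 12) = 12.1

12.1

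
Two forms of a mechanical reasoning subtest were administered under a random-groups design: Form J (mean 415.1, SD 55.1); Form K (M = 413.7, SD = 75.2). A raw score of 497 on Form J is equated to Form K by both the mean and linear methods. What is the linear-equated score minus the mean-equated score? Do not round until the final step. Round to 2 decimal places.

Mean-equated: 497 + (413.7 − 415.1) = 495.60
Linear-equated: (75.2/55.1)(497 − 415.1) + 413.7 = 525.476
Difference = 525.476 − 495.60 = 29.88

29.88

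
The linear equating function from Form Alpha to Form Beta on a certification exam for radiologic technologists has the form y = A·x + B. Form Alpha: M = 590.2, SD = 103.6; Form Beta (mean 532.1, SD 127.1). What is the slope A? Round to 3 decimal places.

A = SD_Y / SD_X = 127.1 / 103.6 = 1.227

1.227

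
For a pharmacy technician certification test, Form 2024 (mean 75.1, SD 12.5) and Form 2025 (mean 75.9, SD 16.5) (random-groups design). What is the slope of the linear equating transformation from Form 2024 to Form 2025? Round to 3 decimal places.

A = SD_Y / SD_X = 16.5 / 12.5 = 1.320

1.320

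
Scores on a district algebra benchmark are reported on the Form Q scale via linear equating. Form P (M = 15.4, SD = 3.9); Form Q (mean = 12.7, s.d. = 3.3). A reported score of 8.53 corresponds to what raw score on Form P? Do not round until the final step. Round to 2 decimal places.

10.47

Invert y = (SD_Y/SD_X)(x − M_X) + M_Y:
x = (SD_X/SD_Y)(y − M_Y) + M_X = (3.9/3.3)(8.53 − 12.7) + 15.4
x = 1.181818 × -4.170 + 15.4 = 10.47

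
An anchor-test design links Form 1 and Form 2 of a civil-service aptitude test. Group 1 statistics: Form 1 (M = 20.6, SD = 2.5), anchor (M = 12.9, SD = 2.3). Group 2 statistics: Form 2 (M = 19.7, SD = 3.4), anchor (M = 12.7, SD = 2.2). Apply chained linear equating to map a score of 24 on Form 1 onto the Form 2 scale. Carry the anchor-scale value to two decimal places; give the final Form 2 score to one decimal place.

Form 1 → anchor (Group 1): v = (2.3/2.5)(24 − 20.6) + 12.9 = 16.03
anchor → Form 2 (Group 2): y = (3.4/2.2)(16.03 − 12.7) + 19.7 = 24.8

24.8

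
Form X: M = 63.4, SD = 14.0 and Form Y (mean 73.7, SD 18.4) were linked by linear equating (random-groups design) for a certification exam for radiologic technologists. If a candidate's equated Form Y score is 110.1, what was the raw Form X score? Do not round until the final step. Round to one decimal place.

91.1

Invert y = (SD_Y/SD_X)(x − M_X) + M_Y:
x = (SD_X/SD_Y)(y − M_Y) + M_X = (14.0/18.4)(110.1 − 73.7) + 63.4
x = 0.760870 × 36.400 + 63.4 = 91.1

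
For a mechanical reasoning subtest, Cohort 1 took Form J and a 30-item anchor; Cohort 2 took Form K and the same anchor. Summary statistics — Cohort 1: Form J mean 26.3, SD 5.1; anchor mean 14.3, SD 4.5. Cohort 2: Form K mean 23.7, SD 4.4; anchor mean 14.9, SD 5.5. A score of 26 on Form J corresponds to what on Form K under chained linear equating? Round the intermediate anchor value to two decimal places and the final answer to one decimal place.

Form J → anchor (Cohort 1): v = (4.5/5.1)(26 − 26.3) + 14.3 = 14.04
anchor → Form K (Cohort 2): y = (4.4/5.5)(14.04 − 14.9) + 23.7 = 23.0

23.0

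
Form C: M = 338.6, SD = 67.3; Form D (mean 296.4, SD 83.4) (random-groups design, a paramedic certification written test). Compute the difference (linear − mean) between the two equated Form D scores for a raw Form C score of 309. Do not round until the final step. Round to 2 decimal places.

Mean-equated: 309 + (296.4 − 338.6) = 266.80
Linear-equated: (83.4/67.3)(309 − 338.6) + 296.4 = 259.719
Difference = 259.719 − 266.80 = -7.08

-7.08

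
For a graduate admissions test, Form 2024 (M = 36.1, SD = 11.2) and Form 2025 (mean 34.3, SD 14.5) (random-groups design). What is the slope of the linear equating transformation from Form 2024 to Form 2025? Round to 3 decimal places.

1.295

A = SD_Y / SD_X = 14.5 / 11.2 = 1.295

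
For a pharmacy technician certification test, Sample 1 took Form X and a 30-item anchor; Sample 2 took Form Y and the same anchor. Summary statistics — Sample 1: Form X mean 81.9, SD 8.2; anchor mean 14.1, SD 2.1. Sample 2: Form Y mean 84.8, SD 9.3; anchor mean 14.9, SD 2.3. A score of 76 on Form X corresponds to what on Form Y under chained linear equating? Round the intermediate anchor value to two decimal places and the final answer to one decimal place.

Form X → anchor (Sample 1): v = (2.1/8.2)(76 − 81.9) + 14.1 = 12.59
anchor → Form Y (Sample 2): y = (9.3/2.3)(12.59 − 14.9) + 84.8 = 75.5

75.5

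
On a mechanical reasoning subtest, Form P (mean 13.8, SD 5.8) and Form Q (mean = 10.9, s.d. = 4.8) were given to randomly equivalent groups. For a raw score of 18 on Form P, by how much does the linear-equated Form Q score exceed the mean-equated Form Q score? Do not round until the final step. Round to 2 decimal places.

Mean-equated: 18 + (10.9 − 13.8) = 15.10
Linear-equated: (4.8/5.8)(18 − 13.8) + 10.9 = 14.376
Difference = 14.376 − 15.10 = -0.72

-0.72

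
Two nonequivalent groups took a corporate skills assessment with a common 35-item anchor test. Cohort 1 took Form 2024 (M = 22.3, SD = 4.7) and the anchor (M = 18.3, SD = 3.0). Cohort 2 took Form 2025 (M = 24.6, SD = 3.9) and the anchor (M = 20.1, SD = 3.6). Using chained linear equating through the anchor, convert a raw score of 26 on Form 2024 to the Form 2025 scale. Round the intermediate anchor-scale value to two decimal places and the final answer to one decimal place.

Form 2024 → anchor (Cohort 1): v = (3.0/4.7)(26 − 22.3) + 18.3 = 20.66
anchor → Form 2025 (Cohort 2): y = (3.9/3.6)(20.66 − 20.1) + 24.6 = 25.2

25.2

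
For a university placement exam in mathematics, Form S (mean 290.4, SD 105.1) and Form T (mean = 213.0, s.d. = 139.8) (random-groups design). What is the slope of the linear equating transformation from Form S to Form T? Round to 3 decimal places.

1.330

A = SD_Y / SD_X = 139.8 / 105.1 = 1.330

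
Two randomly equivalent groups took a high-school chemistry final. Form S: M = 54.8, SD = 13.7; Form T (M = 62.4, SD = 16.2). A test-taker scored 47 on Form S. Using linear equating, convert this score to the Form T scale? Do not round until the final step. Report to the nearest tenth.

Linear equating: y = (SD_Y/SD_X)(x − M_X) + M_Y
y = (16.2/13.7)(47 − 54.8) + 62.4
y = 1.182482 × -7.8 + 62.4 = -9.2234 + 62.4 = 53.2

53.2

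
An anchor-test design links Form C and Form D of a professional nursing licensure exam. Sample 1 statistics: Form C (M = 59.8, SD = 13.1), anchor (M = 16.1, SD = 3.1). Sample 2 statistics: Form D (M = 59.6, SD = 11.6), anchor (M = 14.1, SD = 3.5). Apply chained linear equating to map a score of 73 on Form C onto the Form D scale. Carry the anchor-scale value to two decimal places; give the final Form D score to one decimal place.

76.6

Form C → anchor (Sample 1): v = (3.1/13.1)(73 − 59.8) + 16.1 = 19.22
anchor → Form D (Sample 2): y = (11.6/3.5)(19.22 − 14.1) + 59.6 = 76.6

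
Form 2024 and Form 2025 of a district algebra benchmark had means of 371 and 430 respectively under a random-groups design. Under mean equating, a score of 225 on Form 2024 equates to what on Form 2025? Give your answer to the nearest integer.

Mean equating: y = x + (M_Y − M_X) = 225 + (430 − 371) = 284

284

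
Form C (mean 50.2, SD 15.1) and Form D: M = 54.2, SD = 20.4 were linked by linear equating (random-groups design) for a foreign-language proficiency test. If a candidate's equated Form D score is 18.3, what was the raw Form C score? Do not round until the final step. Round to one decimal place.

23.6

Invert y = (SD_Y/SD_X)(x − M_X) + M_Y:
x = (SD_X/SD_Y)(y − M_Y) + M_X = (15.1/20.4)(18.3 − 54.2) + 50.2
x = 0.740196 × -35.900 + 50.2 = 23.6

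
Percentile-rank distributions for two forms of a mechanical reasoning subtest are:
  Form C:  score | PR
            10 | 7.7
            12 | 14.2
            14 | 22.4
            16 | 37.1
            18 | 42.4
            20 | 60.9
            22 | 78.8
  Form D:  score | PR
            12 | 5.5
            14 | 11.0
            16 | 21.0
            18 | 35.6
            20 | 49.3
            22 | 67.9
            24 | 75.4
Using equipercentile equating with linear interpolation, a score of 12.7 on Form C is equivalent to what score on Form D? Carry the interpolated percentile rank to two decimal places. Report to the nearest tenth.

15.2

PR of 12.7 on Form C: 14.2 + (12.7 − 12)/(14 − 12) × (22.4 − 14.2) = 17.07
On Form D, PR 17.07 falls between score 14 (PR 11.0) and 16 (PR 21.0).
Interpolate: 14 + (17.07 − 11.0)/(21.0 − 11.0) × (16 − 14) = 15.2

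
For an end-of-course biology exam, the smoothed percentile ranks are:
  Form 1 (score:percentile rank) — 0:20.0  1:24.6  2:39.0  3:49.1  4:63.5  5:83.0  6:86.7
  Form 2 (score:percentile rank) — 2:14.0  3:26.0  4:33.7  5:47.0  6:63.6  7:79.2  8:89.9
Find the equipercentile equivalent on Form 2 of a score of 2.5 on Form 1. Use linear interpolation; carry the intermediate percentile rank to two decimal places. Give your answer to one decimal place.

PR of 2.5 on Form 1: 39.0 + (2.5 − 2)/(3 − 2) × (49.1 − 39.0) = 44.05
On Form 2, PR 44.05 falls between score 4 (PR 33.7) and 5 (PR 47.0).
Interpolate: 4 + (44.05 − 33.7)/(47.0 − 33.7) × (5 − 4) = 4.8

4.8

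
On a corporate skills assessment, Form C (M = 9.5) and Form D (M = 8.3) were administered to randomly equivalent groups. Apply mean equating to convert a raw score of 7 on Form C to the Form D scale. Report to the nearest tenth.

5.8

Mean equating: y = x + (M_Y − M_X) = 7 + (8.3 − 9.5) = 5.8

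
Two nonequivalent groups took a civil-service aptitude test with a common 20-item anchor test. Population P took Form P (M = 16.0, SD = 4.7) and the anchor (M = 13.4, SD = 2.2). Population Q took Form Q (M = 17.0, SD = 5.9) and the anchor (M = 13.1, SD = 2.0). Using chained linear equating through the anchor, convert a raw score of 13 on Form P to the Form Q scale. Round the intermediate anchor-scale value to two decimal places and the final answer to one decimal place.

13.8

Form P → anchor (Population P): v = (2.2/4.7)(13 − 16.0) + 13.4 = 12.00
anchor → Form Q (Population Q): y = (5.9/2.0)(12.00 − 13.1) + 17.0 = 13.8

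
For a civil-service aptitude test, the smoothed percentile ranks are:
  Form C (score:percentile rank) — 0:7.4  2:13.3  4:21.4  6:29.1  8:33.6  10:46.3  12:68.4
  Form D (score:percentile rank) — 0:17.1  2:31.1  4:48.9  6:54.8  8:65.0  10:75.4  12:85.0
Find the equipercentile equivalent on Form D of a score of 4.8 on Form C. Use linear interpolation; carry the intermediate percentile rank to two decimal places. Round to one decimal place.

PR of 4.8 on Form C: 21.4 + (4.8 − 4)/(6 − 4) × (29.1 − 21.4) = 24.48
On Form D, PR 24.48 falls between score 0 (PR 17.1) and 2 (PR 31.1).
Interpolate: 0 + (24.48 − 17.1)/(31.1 − 17.1) × (2 − 0) = 1.1

1.1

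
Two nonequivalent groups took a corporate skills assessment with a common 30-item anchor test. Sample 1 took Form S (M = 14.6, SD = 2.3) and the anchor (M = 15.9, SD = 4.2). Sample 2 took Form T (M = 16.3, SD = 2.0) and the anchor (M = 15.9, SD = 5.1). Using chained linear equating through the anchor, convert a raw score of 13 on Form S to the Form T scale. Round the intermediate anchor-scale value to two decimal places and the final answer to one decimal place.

Form S → anchor (Sample 1): v = (4.2/2.3)(13 − 14.6) + 15.9 = 12.98
anchor → Form T (Sample 2): y = (2.0/5.1)(12.98 − 15.9) + 16.3 = 15.2

15.2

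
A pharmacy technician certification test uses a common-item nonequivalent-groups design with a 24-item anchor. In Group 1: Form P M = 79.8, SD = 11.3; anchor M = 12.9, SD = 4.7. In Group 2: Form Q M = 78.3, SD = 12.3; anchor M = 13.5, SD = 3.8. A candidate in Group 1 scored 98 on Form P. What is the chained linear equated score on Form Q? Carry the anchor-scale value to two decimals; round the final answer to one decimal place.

100.9

Form P → anchor (Group 1): v = (4.7/11.3)(98 − 79.8) + 12.9 = 20.47
anchor → Form Q (Group 2): y = (12.3/3.8)(20.47 − 13.5) + 78.3 = 100.9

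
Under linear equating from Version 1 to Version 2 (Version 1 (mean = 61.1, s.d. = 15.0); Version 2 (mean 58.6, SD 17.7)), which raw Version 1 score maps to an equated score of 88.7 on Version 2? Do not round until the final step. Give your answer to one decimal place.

86.6

Invert y = (SD_Y/SD_X)(x − M_X) + M_Y:
x = (SD_X/SD_Y)(y − M_Y) + M_X = (15.0/17.7)(88.7 − 58.6) + 61.1
x = 0.847458 × 30.100 + 61.1 = 86.6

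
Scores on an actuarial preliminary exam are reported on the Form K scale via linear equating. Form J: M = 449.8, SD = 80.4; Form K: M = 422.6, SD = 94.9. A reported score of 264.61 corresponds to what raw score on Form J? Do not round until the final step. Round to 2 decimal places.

Invert y = (SD_Y/SD_X)(x − M_X) + M_Y:
x = (SD_X/SD_Y)(y − M_Y) + M_X = (80.4/94.9)(264.61 − 422.6) + 449.8
x = 0.847208 × -157.990 + 449.8 = 315.95

315.95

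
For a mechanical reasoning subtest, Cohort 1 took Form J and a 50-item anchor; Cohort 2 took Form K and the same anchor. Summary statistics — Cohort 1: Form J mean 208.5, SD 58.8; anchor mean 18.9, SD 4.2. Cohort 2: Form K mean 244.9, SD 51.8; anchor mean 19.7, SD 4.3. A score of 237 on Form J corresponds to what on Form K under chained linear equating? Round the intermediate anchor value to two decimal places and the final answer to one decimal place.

Form J → anchor (Cohort 1): v = (4.2/58.8)(237 − 208.5) + 18.9 = 20.94
anchor → Form K (Cohort 2): y = (51.8/4.3)(20.94 − 19.7) + 244.9 = 259.8

259.8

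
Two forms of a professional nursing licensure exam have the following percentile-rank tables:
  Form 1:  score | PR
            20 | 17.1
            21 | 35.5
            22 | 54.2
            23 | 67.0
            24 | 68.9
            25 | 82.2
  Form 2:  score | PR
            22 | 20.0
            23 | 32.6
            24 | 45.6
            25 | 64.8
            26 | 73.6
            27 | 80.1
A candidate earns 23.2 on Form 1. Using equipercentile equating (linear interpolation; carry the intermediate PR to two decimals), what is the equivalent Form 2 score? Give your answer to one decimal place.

PR of 23.2 on Form 1: 67.0 + (23.2 − 23)/(24 − 23) × (68.9 − 67.0) = 67.38
On Form 2, PR 67.38 falls between score 25 (PR 64.8) and 26 (PR 73.6).
Interpolate: 25 + (67.38 − 64.8)/(73.6 − 64.8) × (26 − 25) = 25.3

25.3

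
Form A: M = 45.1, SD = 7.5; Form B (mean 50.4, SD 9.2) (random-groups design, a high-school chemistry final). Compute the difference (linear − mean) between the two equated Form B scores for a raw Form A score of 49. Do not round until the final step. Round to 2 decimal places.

0.88

Mean-equated: 49 + (50.4 − 45.1) = 54.30
Linear-equated: (9.2/7.5)(49 − 45.1) + 50.4 = 55.184
Difference = 55.184 − 54.30 = 0.88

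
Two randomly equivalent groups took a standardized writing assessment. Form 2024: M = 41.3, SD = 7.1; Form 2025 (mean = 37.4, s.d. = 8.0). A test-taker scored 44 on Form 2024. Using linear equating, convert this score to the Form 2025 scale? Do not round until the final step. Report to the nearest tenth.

40.4

Linear equating: y = (SD_Y/SD_X)(x − M_X) + M_Y
y = (8.0/7.1)(44 − 41.3) + 37.4
y = 1.126761 × 2.7 + 37.4 = 3.0423 + 37.4 = 40.4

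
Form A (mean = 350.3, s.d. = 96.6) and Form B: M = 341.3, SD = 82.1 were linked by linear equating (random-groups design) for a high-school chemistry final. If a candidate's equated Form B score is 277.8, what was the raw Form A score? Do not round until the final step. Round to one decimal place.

Invert y = (SD_Y/SD_X)(x − M_X) + M_Y:
x = (SD_X/SD_Y)(y − M_Y) + M_X = (96.6/82.1)(277.8 − 341.3) + 350.3
x = 1.176614 × -63.500 + 350.3 = 275.6

275.6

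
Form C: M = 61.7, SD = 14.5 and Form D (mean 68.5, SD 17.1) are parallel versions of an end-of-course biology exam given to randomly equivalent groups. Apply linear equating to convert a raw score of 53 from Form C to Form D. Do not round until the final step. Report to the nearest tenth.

Linear equating: y = (SD_Y/SD_X)(x − M_X) + M_Y
y = (17.1/14.5)(53 − 61.7) + 68.5
y = 1.179310 × -8.7 + 68.5 = -10.2600 + 68.5 = 58.2

58.2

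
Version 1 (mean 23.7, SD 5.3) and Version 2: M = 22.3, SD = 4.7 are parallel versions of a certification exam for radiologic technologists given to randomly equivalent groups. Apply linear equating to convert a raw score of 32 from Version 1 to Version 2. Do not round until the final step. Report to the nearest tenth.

29.7

Linear equating: y = (SD_Y/SD_X)(x − M_X) + M_Y
y = (4.7/5.3)(32 − 23.7) + 22.3
y = 0.886792 × 8.3 + 22.3 = 7.3604 + 22.3 = 29.7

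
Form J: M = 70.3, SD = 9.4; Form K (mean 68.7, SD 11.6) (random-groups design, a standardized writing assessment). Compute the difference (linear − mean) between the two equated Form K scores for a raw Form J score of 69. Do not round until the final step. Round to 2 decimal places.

Mean-equated: 69 + (68.7 − 70.3) = 67.40
Linear-equated: (11.6/9.4)(69 − 70.3) + 68.7 = 67.096
Difference = 67.096 − 67.40 = -0.30

-0.30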